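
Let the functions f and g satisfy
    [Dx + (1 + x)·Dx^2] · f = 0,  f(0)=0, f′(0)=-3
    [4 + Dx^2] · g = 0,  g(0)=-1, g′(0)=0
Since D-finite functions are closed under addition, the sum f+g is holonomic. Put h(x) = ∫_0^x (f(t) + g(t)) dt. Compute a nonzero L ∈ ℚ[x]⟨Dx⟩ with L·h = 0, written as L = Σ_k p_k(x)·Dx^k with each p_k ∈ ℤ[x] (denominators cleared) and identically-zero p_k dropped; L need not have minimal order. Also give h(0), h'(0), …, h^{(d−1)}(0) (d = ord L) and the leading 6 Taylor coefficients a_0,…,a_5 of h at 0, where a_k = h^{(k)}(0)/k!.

f: a_k = 0, -3, 3/2, -1, 3/4, -3/5, …
g: a_k = -1, 0, 2, 0, -2/3, 0, …
Weyl lclm of L_f,L_g ⇒ L₀ (ord ≤ 4).
h=∫h₀ ⇒ L = L₀·Dx.
L = (20 + 16·x + 8·x^2)·Dx^2 + (12 + 28·x + 24·x^2 + 8·x^3)·Dx^3 + (5 + 4·x + 2·x^2)·Dx^4 + (3 + 7·x + 6·x^2 + 2·x^3)·Dx^5  (order 5).
h: a_k = 0, -1, -3/2, 7/6, -1/4, 1/60, …
ICs: h(0) = 0, h′(0) = -1, h′′(0) = -3, h′′′(0) = 7, h′′′′(0) = -6.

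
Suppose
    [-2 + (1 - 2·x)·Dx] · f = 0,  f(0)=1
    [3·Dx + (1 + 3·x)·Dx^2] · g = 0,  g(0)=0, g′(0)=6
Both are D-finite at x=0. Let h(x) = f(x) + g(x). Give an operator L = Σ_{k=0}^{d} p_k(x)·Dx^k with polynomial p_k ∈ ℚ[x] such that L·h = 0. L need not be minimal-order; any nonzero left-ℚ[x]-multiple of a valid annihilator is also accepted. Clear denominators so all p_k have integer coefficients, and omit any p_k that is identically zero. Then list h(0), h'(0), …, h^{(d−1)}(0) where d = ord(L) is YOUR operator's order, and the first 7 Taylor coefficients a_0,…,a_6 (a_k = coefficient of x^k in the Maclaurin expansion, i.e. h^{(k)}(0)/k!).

L = (144 + 72·x)·Dx + (6 + 216·x + 144·x^2)·Dx^2 + (-7 - 13·x + 36·x^2 + 36·x^3)·Dx^3  (order 3).
h: a_k = 1, 8, -5, 26, -49/2, 646/5, -179, …
ICs: h(0) = 1, h′(0) = 8, h′′(0) = -10.

f: a_k = 1, 2, 4, 8, 16, 32, 64, …
g: a_k = 0, 6, -9, 18, -81/2, 486/5, -243, …
Sum ⇒ L₀ = lclm(L_f,L_g) in ℚ(x)⟨Dx⟩.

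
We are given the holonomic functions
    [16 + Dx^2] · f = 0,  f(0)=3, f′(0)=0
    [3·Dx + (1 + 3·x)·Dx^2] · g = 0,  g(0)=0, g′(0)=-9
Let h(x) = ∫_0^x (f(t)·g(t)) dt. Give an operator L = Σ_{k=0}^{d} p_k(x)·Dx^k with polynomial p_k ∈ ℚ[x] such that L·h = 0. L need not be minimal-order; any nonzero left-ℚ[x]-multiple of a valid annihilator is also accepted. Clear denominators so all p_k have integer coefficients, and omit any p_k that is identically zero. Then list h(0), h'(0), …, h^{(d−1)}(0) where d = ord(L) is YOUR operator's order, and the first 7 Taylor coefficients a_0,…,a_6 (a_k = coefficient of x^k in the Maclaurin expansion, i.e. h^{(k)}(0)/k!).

L = (2272 + 127488·x + 781056·x^2 + 1769472·x^3 + 1327104·x^4)·Dx + (4416 + 50112·x + 165888·x^2 + 165888·x^3)·Dx^2 + (1022 + 19392·x + 102816·x^2 + 221184·x^3 + 165888·x^4)·Dx^3 + (276 + 3132·x + 10368·x^2 + 10368·x^3)·Dx^4 + (55 + 714·x + 3375·x^2 + 6912·x^3 + 5184·x^4)·Dx^5  (order 5).
h: a_k = 0, 0, -27/2, 27/2, 135/4, -567/20, -129/10, …
ICs: h(0) = 0, h′(0) = 0, h′′(0) = -27, h′′′(0) = 81, h′′′′(0) = 810.

f: a_k = 3, 0, -24, 0, 32, 0, -256/15, …
g: a_k = 0, -9, 27/2, -27, 243/4, -729/5, 729/2, …
Sym-product of L_f,L_g gives L₀ (≤ ord 4).
h=∫h₀ ⇒ L = L₀·Dx.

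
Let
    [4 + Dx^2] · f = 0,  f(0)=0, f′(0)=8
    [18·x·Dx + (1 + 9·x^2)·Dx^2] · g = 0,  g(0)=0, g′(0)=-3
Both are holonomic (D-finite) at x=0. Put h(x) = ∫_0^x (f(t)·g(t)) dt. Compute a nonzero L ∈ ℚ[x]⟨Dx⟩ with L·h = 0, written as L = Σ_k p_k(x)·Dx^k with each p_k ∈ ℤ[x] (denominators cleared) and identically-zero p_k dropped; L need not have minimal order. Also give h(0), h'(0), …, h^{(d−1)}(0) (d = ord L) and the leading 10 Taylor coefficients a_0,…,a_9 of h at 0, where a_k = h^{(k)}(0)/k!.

L = (2080 + 50256·x^2 + 89424·x^4 + 186624·x^6 + 419904·x^8)·Dx + (3168·x + 38880·x^3 + 139968·x^5 + 419904·x^7)·Dx^2 + (572 + 13788·x^2 + 33048·x^4 + 93312·x^6 + 209952·x^8)·Dx^3 + (792·x + 9720·x^3 + 34992·x^5 + 104976·x^7)·Dx^4 + (13 + 306·x^2 + 2673·x^4 + 11664·x^6 + 26244·x^8)·Dx^5  (order 5).
h: a_k = 0, 0, 0, -8, 0, 88/5, 0, -440/7, 0, 41528/135, …
ICs: h(0) = 0, h′(0) = 0, h′′(0) = 0, h′′′(0) = -48, h′′′′(0) = 0.

f: a_k = 0, 8, 0, -16/3, 0, 16/15, 0, -32/315, 0, 16/2835, …
g: a_k = 0, -3, 0, 9, 0, -243/5, 0, 2187/7, 0, -2187, …
Sym-product of L_f,L_g gives L₀ (≤ ord 4).
h=∫h₀ ⇒ L = L₀·Dx.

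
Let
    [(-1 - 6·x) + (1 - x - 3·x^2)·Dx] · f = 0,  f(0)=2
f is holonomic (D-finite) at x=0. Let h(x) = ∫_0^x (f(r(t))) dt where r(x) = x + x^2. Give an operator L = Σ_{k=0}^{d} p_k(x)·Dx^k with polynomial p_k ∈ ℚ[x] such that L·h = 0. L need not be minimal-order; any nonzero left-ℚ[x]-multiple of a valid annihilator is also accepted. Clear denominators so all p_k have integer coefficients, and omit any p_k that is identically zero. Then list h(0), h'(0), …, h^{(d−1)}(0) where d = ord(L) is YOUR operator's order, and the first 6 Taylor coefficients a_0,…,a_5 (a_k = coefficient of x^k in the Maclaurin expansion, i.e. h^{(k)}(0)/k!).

f: a_k = 2, 2, 8, 14, 38, 80, …
h₀=f(r): pull back L_f along r ⇒ L₀.
h=∫₀ˣh₀: take L = L₀·Dx.
L = (1 + 8·x + 18·x^2 + 12·x^3)·Dx + (-1 + x + 4·x^2 + 6·x^3 + 3·x^4)·Dx^2  (order 2).
h: a_k = 0, 2, 1, 10/3, 15/2, 88/5, …
ICs: h(0) = 0, h′(0) = 2.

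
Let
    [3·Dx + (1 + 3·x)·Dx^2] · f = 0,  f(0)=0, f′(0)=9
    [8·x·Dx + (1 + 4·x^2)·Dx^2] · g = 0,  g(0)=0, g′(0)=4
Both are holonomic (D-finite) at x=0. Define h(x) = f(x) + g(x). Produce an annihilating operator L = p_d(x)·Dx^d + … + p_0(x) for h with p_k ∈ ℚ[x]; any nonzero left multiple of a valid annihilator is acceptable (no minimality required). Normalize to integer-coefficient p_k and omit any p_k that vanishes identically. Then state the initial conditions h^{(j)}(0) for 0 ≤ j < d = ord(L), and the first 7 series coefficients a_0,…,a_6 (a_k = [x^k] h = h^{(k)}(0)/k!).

f: a_k = 0, 9, -27/2, 27, -243/4, 729/5, -729/2, …
g: a_k = 0, 4, 0, -16/3, 0, 64/5, 0, …
Sum ⇒ L₀ = lclm(L_f,L_g) in ℚ(x)⟨Dx⟩.
L = (-24 - 216·x + 288·x^2 + 288·x^3)·Dx + (-26 - 48·x - 120·x^2 + 576·x^3 + 576·x^4)·Dx^2 + (-3 - x + 24·x^2 + 32·x^3 + 144·x^4 + 144·x^5)·Dx^3  (order 3).
h: a_k = 0, 13, -27/2, 65/3, -243/4, 793/5, -729/2, …
ICs: h(0) = 0, h′(0) = 13, h′′(0) = -27.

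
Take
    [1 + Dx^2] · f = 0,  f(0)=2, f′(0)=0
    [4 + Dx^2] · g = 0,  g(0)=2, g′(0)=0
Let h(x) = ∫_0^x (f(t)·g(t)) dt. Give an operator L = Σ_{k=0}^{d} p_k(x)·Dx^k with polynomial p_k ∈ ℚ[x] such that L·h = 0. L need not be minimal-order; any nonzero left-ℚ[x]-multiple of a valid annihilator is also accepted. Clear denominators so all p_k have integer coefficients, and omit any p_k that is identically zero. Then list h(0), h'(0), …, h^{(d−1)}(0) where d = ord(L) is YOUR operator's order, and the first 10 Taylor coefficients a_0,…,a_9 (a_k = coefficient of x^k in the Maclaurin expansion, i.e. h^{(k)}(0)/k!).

f: a_k = 2, 0, -1, 0, 1/12, 0, -1/360, 0, 1/20160, 0, …
g: a_k = 2, 0, -4, 0, 4/3, 0, -8/45, 0, 4/315, 0, …
Product ⇒ symmetric product L₀, ord ≤ 4.
h=∫₀ˣh₀: take L = L₀·Dx.
L = 9·Dx + 10·Dx^3 + Dx^5  (order 5).
h: a_k = 0, 4, 0, -10/3, 0, 41/30, 0, -73/252, 0, 3281/90720, …
ICs: h(0) = 0, h′(0) = 4, h′′(0) = 0, h′′′(0) = -20, h′′′′(0) = 0.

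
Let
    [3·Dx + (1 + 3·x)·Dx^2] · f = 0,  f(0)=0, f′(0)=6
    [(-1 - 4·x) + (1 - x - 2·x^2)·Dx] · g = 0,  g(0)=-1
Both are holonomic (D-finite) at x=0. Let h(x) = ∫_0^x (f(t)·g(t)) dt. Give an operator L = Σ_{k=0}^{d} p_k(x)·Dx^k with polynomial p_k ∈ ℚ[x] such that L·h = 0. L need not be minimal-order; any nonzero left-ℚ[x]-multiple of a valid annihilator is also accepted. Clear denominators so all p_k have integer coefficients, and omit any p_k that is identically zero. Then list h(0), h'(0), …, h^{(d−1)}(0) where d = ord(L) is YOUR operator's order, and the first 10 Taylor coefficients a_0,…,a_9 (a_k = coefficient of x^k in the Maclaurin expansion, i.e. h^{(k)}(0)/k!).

L = (7 + 24·x)·Dx + (-1 + 17·x + 30·x^2)·Dx^2 + (-1 - 2·x + 5·x^2 + 6·x^3)·Dx^3  (order 3).
h: a_k = 0, 0, -3, 1, -27/4, 39/10, -439/20, 1503/70, -51657/560, 11227/84, …
ICs: h(0) = 0, h′(0) = 0, h′′(0) = -6.

f: a_k = 0, 6, -9, 18, -81/2, 486/5, -243, 4374/7, -6561/4, 4374, …
g: a_k = -1, -1, -3, -5, -11, -21, -43, -85, -171, -341, …
f·g: L₀ = L_f ⊗_s L_g, ord ≤ 2·1.
h=∫₀ˣh₀: take L = L₀·Dx.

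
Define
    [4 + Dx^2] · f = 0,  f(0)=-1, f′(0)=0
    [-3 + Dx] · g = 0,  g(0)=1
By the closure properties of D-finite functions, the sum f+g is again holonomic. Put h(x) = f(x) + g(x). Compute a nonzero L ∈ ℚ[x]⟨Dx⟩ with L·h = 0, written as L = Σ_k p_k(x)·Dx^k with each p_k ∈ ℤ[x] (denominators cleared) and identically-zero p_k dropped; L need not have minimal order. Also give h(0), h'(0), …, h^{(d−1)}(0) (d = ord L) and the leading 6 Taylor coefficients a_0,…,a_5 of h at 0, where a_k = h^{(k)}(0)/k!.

L = -12 + 4·Dx - 3·Dx^2 + Dx^3  (order 3).
h: a_k = 0, 3, 13/2, 9/2, 65/24, 81/40, …
ICs: h(0) = 0, h′(0) = 3, h′′(0) = 13.

f: a_k = -1, 0, 2, 0, -2/3, 0, …
g: a_k = 1, 3, 9/2, 9/2, 27/8, 81/40, …
h₀=f+g: left-lcm gives L₀, ord ≤ 3.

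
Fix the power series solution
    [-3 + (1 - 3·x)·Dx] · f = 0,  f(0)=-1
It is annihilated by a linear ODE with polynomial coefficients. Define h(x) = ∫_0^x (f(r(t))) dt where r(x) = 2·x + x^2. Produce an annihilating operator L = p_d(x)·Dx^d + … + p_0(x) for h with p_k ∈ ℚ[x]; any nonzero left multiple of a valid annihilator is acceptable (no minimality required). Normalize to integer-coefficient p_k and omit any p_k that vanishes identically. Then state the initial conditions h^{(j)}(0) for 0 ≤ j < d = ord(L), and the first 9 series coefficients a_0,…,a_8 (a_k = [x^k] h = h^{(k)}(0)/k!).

L = (6 + 6·x)·Dx + (-1 + 6·x + 3·x^2)·Dx^2  (order 2).
h: a_k = 0, -1, -3, -13, -63, -1629/5, -1755, -68067/7, -54999, …
ICs: h(0) = 0, h′(0) = -1.

f: a_k = -1, -3, -9, -27, -81, -243, -729, -2187, -6561, …
f∘r: x↦r, Dx↦Dx/r' in L_f ⇒ L₀.
h=∫h₀ ⇒ L = L₀·Dx.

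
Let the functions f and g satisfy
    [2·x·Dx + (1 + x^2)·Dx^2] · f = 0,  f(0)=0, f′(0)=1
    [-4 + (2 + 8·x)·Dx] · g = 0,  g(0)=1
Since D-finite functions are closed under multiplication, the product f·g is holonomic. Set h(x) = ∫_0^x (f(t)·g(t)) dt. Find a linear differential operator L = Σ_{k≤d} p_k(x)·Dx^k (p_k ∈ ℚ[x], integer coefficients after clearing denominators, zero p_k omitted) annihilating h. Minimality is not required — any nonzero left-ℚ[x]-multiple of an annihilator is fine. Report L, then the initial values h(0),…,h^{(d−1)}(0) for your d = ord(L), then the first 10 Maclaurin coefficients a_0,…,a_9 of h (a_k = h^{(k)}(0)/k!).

L = (12 - 4·x - 4·x^2)·Dx + (-4 - 14·x + 12·x^2 + 16·x^3)·Dx^2 + (1 + 8·x + 17·x^2 + 8·x^3 + 16·x^4)·Dx^3  (order 3).
h: a_k = 0, 0, 1/2, 2/3, -7/12, 2/3, -137/90, 58/15, -8527/840, 26794/945, …
ICs: h(0) = 0, h′(0) = 0, h′′(0) = 1.

f: a_k = 0, 1, 0, -1/3, 0, 1/5, 0, -1/7, 0, 1/9, …
g: a_k = 1, 2, -2, 4, -10, 28, -84, 264, -858, 2860, …
Product ⇒ symmetric product L₀, ord ≤ 2.
Integrate: L := L₀·Dx.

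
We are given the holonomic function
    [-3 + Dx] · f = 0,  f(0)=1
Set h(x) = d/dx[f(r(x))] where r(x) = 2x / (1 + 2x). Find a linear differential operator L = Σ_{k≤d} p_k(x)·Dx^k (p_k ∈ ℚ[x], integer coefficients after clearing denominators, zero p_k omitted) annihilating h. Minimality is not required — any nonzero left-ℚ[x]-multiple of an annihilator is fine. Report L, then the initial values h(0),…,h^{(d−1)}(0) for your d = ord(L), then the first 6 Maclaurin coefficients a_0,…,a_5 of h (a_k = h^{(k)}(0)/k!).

L = (2 - 8·x) + (-1 - 4·x - 4·x^2)·Dx  (order 1).
h: a_k = 6, 12, -36, 24, 84, -1656/5, …
ICs: h(0) = 6.

f: a_k = 1, 3, 9/2, 9/2, 27/8, 81/40, …
L₀ from L_f via x↦r, Dx↦r'^{-1}Dx.
h₀' ⇒ L via d/dx closure of L₀.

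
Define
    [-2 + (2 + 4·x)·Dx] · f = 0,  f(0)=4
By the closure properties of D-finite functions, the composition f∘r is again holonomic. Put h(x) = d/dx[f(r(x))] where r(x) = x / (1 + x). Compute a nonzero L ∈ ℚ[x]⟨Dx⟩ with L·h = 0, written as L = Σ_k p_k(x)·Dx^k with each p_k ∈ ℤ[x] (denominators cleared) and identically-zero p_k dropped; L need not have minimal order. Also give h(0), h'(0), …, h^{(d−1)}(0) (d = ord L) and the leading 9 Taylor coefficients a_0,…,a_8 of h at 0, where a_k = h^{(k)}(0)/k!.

L = (-3 - 6·x) + (-1 - 4·x - 3·x^2)·Dx  (order 1).
h: a_k = 4, -12, 30, -74, 375/2, -981/2, 5271/4, -14445/4, 321291/32, …
ICs: h(0) = 4.

f: a_k = 4, 4, -2, 2, -5/2, 7/2, -21/4, 33/4, -429/32, …
L₀ from L_f via x↦r, Dx↦r'^{-1}Dx.
Derive L from L₀ (diff closure).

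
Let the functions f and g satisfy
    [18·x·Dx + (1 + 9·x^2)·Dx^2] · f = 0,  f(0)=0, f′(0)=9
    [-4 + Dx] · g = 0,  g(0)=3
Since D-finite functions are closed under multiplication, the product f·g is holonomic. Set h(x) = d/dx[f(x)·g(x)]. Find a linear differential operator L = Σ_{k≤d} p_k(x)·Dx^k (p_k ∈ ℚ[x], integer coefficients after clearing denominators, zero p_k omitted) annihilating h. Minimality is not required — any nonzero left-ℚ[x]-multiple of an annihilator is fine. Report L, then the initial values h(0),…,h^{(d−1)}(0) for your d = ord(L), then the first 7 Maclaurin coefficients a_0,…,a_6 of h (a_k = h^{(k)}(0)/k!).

L = (-4 - 288·x + 1548·x^2 - 2592·x^3 + 2592·x^4) + (-7 + 108·x - 531·x^2 + 972·x^3 - 1296·x^4)·Dx + (2 - 9·x + 36·x^2 - 81·x^3 + 162·x^4)·Dx^2  (order 2).
h: a_k = 27, 216, 405, -144, 387, 6696, -807/5, …
ICs: h(0) = 27, h′(0) = 216.

f: a_k = 0, 9, 0, -27, 0, 729/5, 0, …
g: a_k = 3, 12, 24, 32, 32, 128/5, 256/15, …
L₀ := L_f ⊗_s L_g (sym. prod.), ord ≤ 2.
h=h₀': d/dx-closure on L₀ ⇒ L.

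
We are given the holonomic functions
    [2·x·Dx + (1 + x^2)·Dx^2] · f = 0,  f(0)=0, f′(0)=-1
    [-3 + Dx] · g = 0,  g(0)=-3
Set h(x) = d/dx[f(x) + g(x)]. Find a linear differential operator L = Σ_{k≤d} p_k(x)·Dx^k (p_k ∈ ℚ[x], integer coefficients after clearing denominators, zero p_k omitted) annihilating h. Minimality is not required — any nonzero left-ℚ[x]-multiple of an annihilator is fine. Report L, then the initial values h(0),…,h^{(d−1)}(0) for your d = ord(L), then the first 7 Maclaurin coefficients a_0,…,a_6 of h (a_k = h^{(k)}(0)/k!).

L = (6 - 18·x - 18·x^2 - 18·x^3) + (-11 - 12·x^2 - 9·x^4)·Dx + (3 + 2·x + 6·x^2 + 2·x^3 + 3·x^4)·Dx^2  (order 2).
h: a_k = -10, -27, -79/2, -81/2, -251/8, -729/40, -649/80, …
ICs: h(0) = -10, h′(0) = -27.

f: a_k = 0, -1, 0, 1/3, 0, -1/5, 0, …
g: a_k = -3, -9, -27/2, -27/2, -81/8, -243/40, -243/80, …
Sum ⇒ L₀ = lclm(L_f,L_g) in ℚ(x)⟨Dx⟩.
h=h₀': d/dx-closure on L₀ ⇒ L.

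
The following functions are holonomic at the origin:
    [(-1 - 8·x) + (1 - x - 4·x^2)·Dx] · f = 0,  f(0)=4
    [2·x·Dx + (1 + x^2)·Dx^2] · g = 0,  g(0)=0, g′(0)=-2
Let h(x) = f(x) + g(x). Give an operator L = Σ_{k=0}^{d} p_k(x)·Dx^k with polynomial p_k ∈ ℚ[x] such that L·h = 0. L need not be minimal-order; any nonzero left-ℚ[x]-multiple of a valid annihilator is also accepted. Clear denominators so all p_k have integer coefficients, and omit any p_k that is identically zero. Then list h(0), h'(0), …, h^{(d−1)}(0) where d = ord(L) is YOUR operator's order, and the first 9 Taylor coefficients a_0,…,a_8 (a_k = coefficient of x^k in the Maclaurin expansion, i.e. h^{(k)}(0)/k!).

f: a_k = 4, 4, 20, 36, 116, 260, 724, 1764, 4660, …
g: a_k = 0, -2, 0, 2/3, 0, -2/5, 0, 2/7, 0, …
f+g: L₀ = lclm(L_f,L_g), ord ≤ 1+2.
L = (-10 + 40·x + 478·x^2 + 864·x^3 + 2496·x^4 + 384·x^6)·Dx + (28 + 246·x + 316·x^2 + 1182·x^3 + 752·x^4 + 2048·x^5 + 48·x^6 + 384·x^7)·Dx^2 + (-5 - 8·x - 32·x^2 + 104·x^3 + 197·x^4 + 128·x^5 + 288·x^6 + 16·x^7 + 64·x^8)·Dx^3  (order 3).
h: a_k = 4, 2, 20, 110/3, 116, 1298/5, 724, 12350/7, 4660, …
ICs: h(0) = 4, h′(0) = 2, h′′(0) = 40.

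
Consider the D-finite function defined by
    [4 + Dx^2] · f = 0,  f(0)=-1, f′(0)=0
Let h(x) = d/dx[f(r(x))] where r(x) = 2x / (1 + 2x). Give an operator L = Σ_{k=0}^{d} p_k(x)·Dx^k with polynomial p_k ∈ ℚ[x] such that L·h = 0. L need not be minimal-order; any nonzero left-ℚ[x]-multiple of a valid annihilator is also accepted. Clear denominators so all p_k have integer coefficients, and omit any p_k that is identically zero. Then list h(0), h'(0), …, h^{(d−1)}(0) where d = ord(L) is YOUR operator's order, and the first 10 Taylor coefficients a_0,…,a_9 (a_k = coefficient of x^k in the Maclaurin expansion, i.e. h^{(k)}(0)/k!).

L = (40 + 96·x + 96·x^2) + (12 + 72·x + 144·x^2 + 96·x^3)·Dx + (1 + 8·x + 24·x^2 + 32·x^3 + 16·x^4)·Dx^2  (order 2).
h: a_k = 0, 16, -96, 1024/3, -2560/3, 19712/15, 3584/5, -4820992/315, 2646016/35, -784642048/2835, …
ICs: h(0) = 0, h′(0) = 16.

f: a_k = -1, 0, 2, 0, -2/3, 0, 4/45, 0, -2/315, 0, …
L₀ from L_f via x↦r, Dx↦r'^{-1}Dx.
h=h₀': d/dx-closure on L₀ ⇒ L.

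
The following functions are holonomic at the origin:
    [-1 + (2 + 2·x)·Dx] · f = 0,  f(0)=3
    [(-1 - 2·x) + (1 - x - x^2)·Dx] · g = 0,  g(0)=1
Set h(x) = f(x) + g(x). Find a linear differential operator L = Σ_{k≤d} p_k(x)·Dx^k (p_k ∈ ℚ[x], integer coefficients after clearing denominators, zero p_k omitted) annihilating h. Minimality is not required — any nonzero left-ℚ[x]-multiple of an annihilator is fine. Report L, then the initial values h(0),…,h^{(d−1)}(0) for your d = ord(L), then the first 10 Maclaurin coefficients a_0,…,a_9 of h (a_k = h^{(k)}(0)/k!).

f: a_k = 3, 3/2, -3/8, 3/16, -15/128, 21/256, -63/1024, 99/2048, -1287/32768, 2145/65536, …
g: a_k = 1, 1, 2, 3, 5, 8, 13, 21, 34, 55, …
f+g: L₀ = lclm(L_f,L_g), ord ≤ 1+1.
L = (9 + 21·x + 21·x^2 + 10·x^3) + (-17 - 54·x - 87·x^2 - 74·x^3 - 25·x^4)·Dx + (2 + 14·x + 6·x^2 - 30·x^3 - 34·x^4 - 10·x^5)·Dx^2  (order 2).
h: a_k = 4, 5/2, 13/8, 51/16, 625/128, 2069/256, 13249/1024, 43107/2048, 1112825/32768, 3606625/65536, …
ICs: h(0) = 4, h′(0) = 5/2.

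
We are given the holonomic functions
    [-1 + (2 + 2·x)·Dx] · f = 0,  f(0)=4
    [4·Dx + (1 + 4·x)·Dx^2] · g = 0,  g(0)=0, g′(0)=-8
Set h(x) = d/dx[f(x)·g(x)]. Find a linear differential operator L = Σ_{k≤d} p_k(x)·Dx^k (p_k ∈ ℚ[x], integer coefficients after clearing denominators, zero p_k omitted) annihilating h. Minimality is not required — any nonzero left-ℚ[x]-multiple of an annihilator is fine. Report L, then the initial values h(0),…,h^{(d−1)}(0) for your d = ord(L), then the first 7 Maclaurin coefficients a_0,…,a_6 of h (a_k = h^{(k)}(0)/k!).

L = (-83 - 40·x + 16·x^2) + (-196 - 372·x - 48·x^2 + 128·x^3)·Dx + (-20 - 104·x - 84·x^2 + 64·x^3 + 64·x^4)·Dx^2  (order 2).
h: a_k = -32, 96, -404, 5000/3, -81349/12, 547691/20, -52913387/480, …
ICs: h(0) = -32, h′(0) = 96.

f: a_k = 4, 2, -1/2, 1/4, -5/32, 7/64, -21/256, …
g: a_k = 0, -8, 16, -128/3, 128, -2048/5, 4096/3, …
L₀ := L_f ⊗_s L_g (sym. prod.), ord ≤ 2.
h=h₀': d/dx-closure on L₀ ⇒ L.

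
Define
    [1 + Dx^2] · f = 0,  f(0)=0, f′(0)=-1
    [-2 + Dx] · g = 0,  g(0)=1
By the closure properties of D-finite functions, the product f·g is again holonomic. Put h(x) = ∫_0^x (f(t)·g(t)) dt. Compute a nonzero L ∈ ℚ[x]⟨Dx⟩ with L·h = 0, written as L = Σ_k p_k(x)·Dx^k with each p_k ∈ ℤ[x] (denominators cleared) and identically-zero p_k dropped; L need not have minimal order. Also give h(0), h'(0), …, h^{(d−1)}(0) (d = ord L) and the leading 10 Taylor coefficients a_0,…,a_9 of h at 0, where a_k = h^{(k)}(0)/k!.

f: a_k = 0, -1, 0, 1/6, 0, -1/120, 0, 1/5040, 0, -1/362880, …
g: a_k = 1, 2, 2, 4/3, 2/3, 4/15, 4/45, 8/315, 2/315, 4/2835, …
Sym-product of L_f,L_g gives L₀ (≤ ord 2).
h=∫h₀ ⇒ L = L₀·Dx.
L = 5·Dx - 4·Dx^2 + Dx^3  (order 3).
h: a_k = 0, 0, -1/2, -2/3, -11/24, -1/5, -41/720, -11/1260, 29/40320, 1/1080, …
ICs: h(0) = 0, h′(0) = 0, h′′(0) = -1.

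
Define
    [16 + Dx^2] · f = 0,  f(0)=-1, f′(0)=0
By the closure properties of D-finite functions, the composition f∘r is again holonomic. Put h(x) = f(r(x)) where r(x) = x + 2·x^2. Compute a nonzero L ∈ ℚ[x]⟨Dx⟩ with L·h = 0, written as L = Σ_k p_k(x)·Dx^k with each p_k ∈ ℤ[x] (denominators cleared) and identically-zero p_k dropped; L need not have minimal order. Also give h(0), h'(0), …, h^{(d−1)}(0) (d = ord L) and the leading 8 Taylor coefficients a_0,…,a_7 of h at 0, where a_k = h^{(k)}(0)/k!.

L = (16 + 192·x + 768·x^2 + 1024·x^3) - 4·Dx + (1 + 4·x)·Dx^2  (order 2).
h: a_k = -1, 0, 8, 32, 64/3, -256/3, -11264/45, -4096/15, …
ICs: h(0) = -1, h′(0) = 0.

f: a_k = -1, 0, 8, 0, -32/3, 0, 256/45, 0, …
Substitute x→r, Dx→(1/r')Dx; clear ⇒ L₀.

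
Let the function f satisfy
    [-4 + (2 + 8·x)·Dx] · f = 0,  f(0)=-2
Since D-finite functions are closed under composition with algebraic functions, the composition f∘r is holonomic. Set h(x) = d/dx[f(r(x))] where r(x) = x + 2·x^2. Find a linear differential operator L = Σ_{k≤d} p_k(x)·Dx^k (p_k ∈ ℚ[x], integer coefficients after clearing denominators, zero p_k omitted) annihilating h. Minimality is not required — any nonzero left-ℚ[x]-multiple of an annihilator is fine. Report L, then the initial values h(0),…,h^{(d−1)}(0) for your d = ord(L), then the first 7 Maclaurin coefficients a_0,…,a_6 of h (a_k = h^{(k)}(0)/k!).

L = 2 + (-1 - 8·x - 24·x^2 - 32·x^3)·Dx  (order 1).
h: a_k = -4, -8, 24, -48, 40, 144, -784, …
ICs: h(0) = -4.

f: a_k = -2, -4, 4, -8, 20, -56, 168, …
L₀ from L_f via x↦r, Dx↦r'^{-1}Dx.
h₀' ⇒ L via d/dx closure of L₀.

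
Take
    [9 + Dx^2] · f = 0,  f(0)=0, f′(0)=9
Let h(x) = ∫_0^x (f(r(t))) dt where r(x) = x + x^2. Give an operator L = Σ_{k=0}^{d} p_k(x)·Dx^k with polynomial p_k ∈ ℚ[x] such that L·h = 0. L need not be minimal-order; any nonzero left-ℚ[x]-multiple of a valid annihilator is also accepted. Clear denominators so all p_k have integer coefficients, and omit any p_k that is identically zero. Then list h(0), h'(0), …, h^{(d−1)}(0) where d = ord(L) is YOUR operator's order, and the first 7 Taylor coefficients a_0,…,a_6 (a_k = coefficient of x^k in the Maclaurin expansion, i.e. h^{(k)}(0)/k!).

L = (9 + 54·x + 108·x^2 + 72·x^3)·Dx - 2·Dx^2 + (1 + 2·x)·Dx^3  (order 3).
h: a_k = 0, 0, 9/2, 3, -27/8, -81/10, -459/80, …
ICs: h(0) = 0, h′(0) = 0, h′′(0) = 9.

f: a_k = 0, 9, 0, -27/2, 0, 243/40, 0, …
h₀=f(r): pull back L_f along r ⇒ L₀.
h=∫₀ˣh₀: take L = L₀·Dx.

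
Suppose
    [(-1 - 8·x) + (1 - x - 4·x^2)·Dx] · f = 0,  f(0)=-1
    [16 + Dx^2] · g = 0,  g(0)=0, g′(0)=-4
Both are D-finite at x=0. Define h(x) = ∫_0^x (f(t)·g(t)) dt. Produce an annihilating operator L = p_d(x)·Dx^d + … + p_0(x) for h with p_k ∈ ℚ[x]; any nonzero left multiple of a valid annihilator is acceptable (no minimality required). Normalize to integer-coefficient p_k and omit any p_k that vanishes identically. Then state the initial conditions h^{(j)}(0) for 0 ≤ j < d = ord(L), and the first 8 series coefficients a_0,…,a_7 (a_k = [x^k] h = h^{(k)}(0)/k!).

L = (-8 + 16·x + 64·x^2)·Dx + (2 + 16·x)·Dx^2 + (-1 + x + 4·x^2)·Dx^3  (order 3).
h: a_k = 0, 0, 2, 4/3, 7/3, 76/15, 178/15, 2588/105, …
ICs: h(0) = 0, h′(0) = 0, h′′(0) = 4.

f: a_k = -1, -1, -5, -9, -29, -65, -181, -441, …
g: a_k = 0, -4, 0, 32/3, 0, -128/15, 0, 1024/315, …
Sym-product of L_f,L_g gives L₀ (≤ ord 2).
h=∫h₀ ⇒ L = L₀·Dx.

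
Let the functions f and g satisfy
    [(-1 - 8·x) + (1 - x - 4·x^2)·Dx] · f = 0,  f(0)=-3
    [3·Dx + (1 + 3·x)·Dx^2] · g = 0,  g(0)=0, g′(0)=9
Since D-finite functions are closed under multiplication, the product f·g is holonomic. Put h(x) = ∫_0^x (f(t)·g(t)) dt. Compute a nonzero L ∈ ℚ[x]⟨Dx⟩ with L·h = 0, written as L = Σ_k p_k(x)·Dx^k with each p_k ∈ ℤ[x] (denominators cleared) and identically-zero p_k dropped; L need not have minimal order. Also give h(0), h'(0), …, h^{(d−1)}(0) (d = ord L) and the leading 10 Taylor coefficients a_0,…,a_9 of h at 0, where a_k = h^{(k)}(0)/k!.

L = (11 + 48·x)·Dx + (-1 + 25·x + 60·x^2)·Dx^2 + (-1 - 2·x + 7·x^2 + 12·x^3)·Dx^3  (order 3).
h: a_k = 0, 0, -27/2, 9/2, -351/8, 243/20, -7191/40, 5157/140, -192321/224, 48033/280, …
ICs: h(0) = 0, h′(0) = 0, h′′(0) = -27.

f: a_k = -3, -3, -15, -27, -87, -195, -543, -1323, -3495, -8787, …
g: a_k = 0, 9, -27/2, 27, -243/4, 729/5, -729/2, 6561/7, -19683/8, 6561, …
Sym-product of L_f,L_g gives L₀ (≤ ord 2).
Integrate: L := L₀·Dx.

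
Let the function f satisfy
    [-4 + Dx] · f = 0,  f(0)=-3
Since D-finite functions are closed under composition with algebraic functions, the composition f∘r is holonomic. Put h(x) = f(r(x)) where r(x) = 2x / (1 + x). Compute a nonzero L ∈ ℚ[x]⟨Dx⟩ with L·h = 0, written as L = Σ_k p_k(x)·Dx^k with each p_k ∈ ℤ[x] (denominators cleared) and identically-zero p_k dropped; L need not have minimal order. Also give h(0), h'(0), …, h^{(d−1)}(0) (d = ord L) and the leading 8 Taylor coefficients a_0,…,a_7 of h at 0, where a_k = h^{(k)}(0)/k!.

f: a_k = -3, -12, -24, -32, -32, -128/5, -256/15, -1024/105, …
f∘r: x↦r, Dx↦Dx/r' in L_f ⇒ L₀.
L = -8 + (1 + 2·x + x^2)·Dx  (order 1).
h: a_k = -3, -24, -72, -88, -8, 264/5, -184/15, -3224/105, …
ICs: h(0) = -3.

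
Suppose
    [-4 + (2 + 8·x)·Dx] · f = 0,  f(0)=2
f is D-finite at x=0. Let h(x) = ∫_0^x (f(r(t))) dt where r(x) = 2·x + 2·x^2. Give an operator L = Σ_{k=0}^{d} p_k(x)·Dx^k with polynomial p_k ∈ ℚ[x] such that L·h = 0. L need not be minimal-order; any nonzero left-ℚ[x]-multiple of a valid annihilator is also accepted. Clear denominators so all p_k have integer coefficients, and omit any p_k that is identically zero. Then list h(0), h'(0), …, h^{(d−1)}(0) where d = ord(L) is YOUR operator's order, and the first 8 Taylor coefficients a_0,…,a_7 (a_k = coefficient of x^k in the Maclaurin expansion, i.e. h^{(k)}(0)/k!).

f: a_k = 2, 4, -4, 8, -20, 56, -168, 528, …
h₀=f(r): pull back L_f along r ⇒ L₀.
h=∫₀ˣh₀: take L = L₀·Dx.
L = (-4 - 8·x)·Dx + (1 + 8·x + 8·x^2)·Dx^2  (order 2).
h: a_k = 0, 2, 4, -8/3, 8, -144/5, 352/3, -3648/7, …
ICs: h(0) = 0, h′(0) = 2.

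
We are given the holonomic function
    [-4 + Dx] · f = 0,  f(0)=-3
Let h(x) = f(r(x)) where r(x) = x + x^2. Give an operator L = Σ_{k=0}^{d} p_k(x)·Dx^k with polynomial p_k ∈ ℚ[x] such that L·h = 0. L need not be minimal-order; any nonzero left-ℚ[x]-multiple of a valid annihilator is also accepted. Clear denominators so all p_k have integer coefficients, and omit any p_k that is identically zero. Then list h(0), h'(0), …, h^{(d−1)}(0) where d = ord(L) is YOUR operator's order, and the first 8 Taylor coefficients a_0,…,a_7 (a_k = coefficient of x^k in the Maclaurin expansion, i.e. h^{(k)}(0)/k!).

L = (-4 - 8·x) + Dx  (order 1).
h: a_k = -3, -12, -36, -80, -152, -1248/5, -5536/15, -52096/105, …
ICs: h(0) = -3.

f: a_k = -3, -12, -24, -32, -32, -128/5, -256/15, -1024/105, …
L₀ from L_f via x↦r, Dx↦r'^{-1}Dx.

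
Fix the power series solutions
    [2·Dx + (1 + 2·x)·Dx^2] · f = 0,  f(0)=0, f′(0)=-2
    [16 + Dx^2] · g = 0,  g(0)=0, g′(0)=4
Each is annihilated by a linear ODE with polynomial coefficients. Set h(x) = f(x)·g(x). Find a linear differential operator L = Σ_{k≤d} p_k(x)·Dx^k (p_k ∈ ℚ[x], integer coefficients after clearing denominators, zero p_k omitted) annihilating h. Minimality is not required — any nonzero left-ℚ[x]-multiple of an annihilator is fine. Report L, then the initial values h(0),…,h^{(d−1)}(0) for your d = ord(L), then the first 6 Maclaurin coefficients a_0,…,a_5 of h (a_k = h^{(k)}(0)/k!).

f: a_k = 0, -2, 2, -8/3, 4, -32/5, …
g: a_k = 0, 4, 0, -32/3, 0, 128/15, …
L₀ := L_f ⊗_s L_g (sym. prod.), ord ≤ 4.
L = (2688 + 27648·x + 93184·x^2 + 131072·x^3 + 65536·x^4) + (896 + 5888·x + 12288·x^2 + 8192·x^3)·Dx + (408 + 3712·x + 11904·x^2 + 16384·x^3 + 8192·x^4)·Dx^2 + (56 + 368·x + 768·x^2 + 512·x^3)·Dx^3 + (15 + 124·x + 380·x^2 + 512·x^3 + 256·x^4)·Dx^4  (order 4).
h: a_k = 0, 0, -8, 8, 32/3, -16/3, …
ICs: h(0) = 0, h′(0) = 0, h′′(0) = -16, h′′′(0) = 48.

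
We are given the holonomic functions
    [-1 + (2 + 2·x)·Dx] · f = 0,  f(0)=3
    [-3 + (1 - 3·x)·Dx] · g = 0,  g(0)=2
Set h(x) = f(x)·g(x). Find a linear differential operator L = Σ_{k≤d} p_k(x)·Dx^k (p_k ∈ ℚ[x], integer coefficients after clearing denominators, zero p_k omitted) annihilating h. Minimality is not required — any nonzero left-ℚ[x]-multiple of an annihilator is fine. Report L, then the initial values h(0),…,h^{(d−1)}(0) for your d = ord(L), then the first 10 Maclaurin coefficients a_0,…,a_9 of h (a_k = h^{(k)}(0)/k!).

L = (7 + 3·x) + (-2 + 4·x + 6·x^2)·Dx  (order 1).
h: a_k = 6, 21, 249/4, 1497/8, 35913/64, 215499/128, 2585925/512, 15515649/1024, 744749865/16384, 4468501335/32768, …
ICs: h(0) = 6.

f: a_k = 3, 3/2, -3/8, 3/16, -15/128, 21/256, -63/1024, 99/2048, -1287/32768, 2145/65536, …
g: a_k = 2, 6, 18, 54, 162, 486, 1458, 4374, 13122, 39366, …
L₀ := L_f ⊗_s L_g (sym. prod.), ord ≤ 1.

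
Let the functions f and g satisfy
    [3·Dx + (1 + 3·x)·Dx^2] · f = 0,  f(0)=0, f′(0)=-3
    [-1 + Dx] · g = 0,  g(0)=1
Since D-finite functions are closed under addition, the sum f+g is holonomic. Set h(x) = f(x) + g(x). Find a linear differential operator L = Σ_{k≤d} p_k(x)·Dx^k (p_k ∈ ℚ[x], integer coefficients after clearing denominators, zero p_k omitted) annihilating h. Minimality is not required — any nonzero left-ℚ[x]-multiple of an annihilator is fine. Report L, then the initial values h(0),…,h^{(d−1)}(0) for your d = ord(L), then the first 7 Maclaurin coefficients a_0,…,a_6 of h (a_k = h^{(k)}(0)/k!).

L = (-21 - 9·x)·Dx + (17 - 6·x - 9·x^2)·Dx^2 + (4 + 15·x + 9·x^2)·Dx^3  (order 3).
h: a_k = 1, -2, 5, -53/6, 487/24, -5831/120, 87481/720, …
ICs: h(0) = 1, h′(0) = -2, h′′(0) = 10.

f: a_k = 0, -3, 9/2, -9, 81/4, -243/5, 243/2, …
g: a_k = 1, 1, 1/2, 1/6, 1/24, 1/120, 1/720, …
Sum ⇒ L₀ = lclm(L_f,L_g) in ℚ(x)⟨Dx⟩.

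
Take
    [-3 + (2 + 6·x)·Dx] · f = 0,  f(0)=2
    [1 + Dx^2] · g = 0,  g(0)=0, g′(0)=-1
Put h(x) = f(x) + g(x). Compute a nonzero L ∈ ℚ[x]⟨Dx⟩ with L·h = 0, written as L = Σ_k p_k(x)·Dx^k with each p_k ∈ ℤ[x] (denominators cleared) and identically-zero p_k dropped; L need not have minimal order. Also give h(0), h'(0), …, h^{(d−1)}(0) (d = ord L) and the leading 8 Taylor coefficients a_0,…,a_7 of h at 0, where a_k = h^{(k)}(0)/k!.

f: a_k = 2, 3, -9/4, 27/8, -405/64, 1701/128, -15309/512, 72171/1024, …
g: a_k = 0, -1, 0, 1/6, 0, -1/120, 0, 1/5040, …
h₀=f+g: left-lcm gives L₀, ord ≤ 3.
L = (-93 - 72·x - 108·x^2) + (-10 + 18·x + 216·x^2 + 216·x^3)·Dx + (-93 - 72·x - 108·x^2)·Dx^2 + (-10 + 18·x + 216·x^2 + 216·x^3)·Dx^3  (order 3).
h: a_k = 2, 2, -9/4, 85/24, -405/64, 25499/1920, -15309/512, 22733929/322560, …
ICs: h(0) = 2, h′(0) = 2, h′′(0) = -9/2.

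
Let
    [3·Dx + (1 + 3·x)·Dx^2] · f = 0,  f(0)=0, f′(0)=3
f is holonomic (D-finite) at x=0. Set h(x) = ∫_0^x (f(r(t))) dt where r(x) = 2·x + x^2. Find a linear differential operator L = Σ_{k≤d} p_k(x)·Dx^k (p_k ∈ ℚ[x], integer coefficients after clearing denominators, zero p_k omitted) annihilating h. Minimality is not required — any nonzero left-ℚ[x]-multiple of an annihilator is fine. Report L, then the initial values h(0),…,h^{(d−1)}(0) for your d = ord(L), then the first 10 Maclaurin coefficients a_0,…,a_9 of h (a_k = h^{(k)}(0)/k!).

L = (5 + 6·x + 3·x^2)·Dx^2 + (1 + 7·x + 9·x^2 + 3·x^3)·Dx^3  (order 3).
h: a_k = 0, 0, 3, -5, 27/2, -441/10, 801/5, -4365/7, 71361/28, -43209/4, …
ICs: h(0) = 0, h′(0) = 0, h′′(0) = 6.

f: a_k = 0, 3, -9/2, 9, -81/4, 243/5, -243/2, 2187/7, -6561/8, 2187, …
L₀ from L_f via x↦r, Dx↦r'^{-1}Dx.
Integrate: L := L₀·Dx.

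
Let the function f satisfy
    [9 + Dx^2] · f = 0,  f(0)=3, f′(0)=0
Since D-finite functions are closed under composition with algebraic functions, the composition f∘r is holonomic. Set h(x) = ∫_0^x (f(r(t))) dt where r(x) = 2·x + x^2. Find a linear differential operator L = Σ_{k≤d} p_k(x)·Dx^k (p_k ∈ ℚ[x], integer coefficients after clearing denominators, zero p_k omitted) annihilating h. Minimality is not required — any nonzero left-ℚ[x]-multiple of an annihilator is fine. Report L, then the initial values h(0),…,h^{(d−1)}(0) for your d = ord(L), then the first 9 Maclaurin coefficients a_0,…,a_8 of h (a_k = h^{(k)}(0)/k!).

f: a_k = 3, 0, -27/2, 0, 81/8, 0, -243/80, 0, 2187/4480, …
h₀=f(r): pull back L_f along r ⇒ L₀.
Integrate: L := L₀·Dx.
L = (36 + 108·x + 108·x^2 + 36·x^3)·Dx - Dx^2 + (1 + x)·Dx^3  (order 3).
h: a_k = 0, 3, 0, -18, -27/2, 297/10, 54, 243/35, -2511/40, …
ICs: h(0) = 0, h′(0) = 3, h′′(0) = 0.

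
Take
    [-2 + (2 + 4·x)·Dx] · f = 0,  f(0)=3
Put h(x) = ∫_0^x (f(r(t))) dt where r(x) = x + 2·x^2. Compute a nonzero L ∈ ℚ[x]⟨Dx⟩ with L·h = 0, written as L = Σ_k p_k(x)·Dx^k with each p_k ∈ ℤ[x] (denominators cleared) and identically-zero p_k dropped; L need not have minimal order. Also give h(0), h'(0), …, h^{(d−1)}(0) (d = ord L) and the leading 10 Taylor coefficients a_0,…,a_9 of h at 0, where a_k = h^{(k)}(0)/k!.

f: a_k = 3, 3, -3/2, 3/2, -15/8, 21/8, -63/16, 99/16, -1287/128, 2145/128, …
h₀=f(r): pull back L_f along r ⇒ L₀.
h=∫h₀ ⇒ L = L₀·Dx.
L = (-1 - 4·x)·Dx + (1 + 2·x + 4·x^2)·Dx^2  (order 2).
h: a_k = 0, 3, 3/2, 3/2, -9/8, 9/40, 15/16, -171/112, 63/128, 289/128, …
ICs: h(0) = 0, h′(0) = 3.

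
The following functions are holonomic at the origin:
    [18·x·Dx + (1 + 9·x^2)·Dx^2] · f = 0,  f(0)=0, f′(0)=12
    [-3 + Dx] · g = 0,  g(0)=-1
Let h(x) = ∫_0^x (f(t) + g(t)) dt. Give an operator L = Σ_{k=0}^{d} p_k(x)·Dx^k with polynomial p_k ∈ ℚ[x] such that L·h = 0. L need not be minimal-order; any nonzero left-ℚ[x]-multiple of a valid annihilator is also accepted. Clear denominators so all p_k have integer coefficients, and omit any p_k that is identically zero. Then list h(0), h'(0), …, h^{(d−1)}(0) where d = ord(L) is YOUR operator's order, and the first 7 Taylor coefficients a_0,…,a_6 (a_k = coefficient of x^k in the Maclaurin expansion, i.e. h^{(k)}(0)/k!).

f: a_k = 0, 12, 0, -36, 0, 972/5, 0, …
g: a_k = -1, -3, -9/2, -9/2, -27/8, -81/40, -81/80, …
f+g: L₀ = lclm(L_f,L_g), ord ≤ 2+1.
h=∫h₀ ⇒ L = L₀·Dx.
L = (18 - 108·x - 162·x^2)·Dx^2 + (-9 + 27·x + 27·x^2 - 81·x^3)·Dx^3 + (1 + 3·x + 9·x^2 + 27·x^3)·Dx^4  (order 4).
h: a_k = 0, -1, 9/2, -3/2, -81/8, -27/40, 513/16, …
ICs: h(0) = 0, h′(0) = -1, h′′(0) = 9, h′′′(0) = -9.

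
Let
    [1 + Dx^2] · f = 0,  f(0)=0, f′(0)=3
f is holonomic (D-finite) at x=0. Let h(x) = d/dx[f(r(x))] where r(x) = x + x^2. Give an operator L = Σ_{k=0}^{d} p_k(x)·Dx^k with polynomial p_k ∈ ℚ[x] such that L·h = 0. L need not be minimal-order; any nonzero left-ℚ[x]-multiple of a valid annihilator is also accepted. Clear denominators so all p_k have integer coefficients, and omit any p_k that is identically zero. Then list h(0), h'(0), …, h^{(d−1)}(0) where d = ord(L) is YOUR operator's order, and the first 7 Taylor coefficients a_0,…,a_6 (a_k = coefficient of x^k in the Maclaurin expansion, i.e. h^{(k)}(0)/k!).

f: a_k = 0, 3, 0, -1/2, 0, 1/40, 0, …
L₀ from L_f via x↦r, Dx↦r'^{-1}Dx.
h₀' ⇒ L via d/dx closure of L₀.
L = (13 + 8·x + 24·x^2 + 32·x^3 + 16·x^4) + (-6 - 12·x)·Dx + (1 + 4·x + 4·x^2)·Dx^2  (order 2).
h: a_k = 3, 6, -3/2, -6, -59/8, -9/4, 419/240, …
ICs: h(0) = 3, h′(0) = 6.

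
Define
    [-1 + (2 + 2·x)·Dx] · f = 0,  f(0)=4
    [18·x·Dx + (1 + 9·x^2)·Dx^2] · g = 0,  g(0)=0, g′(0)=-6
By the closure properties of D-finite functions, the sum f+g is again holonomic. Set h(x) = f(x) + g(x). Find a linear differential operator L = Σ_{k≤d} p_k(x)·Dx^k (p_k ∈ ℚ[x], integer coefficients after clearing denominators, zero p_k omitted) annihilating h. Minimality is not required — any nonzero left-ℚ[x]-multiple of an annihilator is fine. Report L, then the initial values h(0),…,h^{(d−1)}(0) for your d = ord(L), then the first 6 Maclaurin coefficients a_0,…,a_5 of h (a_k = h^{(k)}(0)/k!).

L = (-36 - 90·x + 972·x^2 + 486·x^3)·Dx + (-75 - 144·x + 1818·x^2 + 3888·x^3 + 1701·x^4)·Dx^2 + (-2 + 70·x + 108·x^2 + 684·x^3 + 1134·x^4 + 486·x^5)·Dx^3  (order 3).
h: a_k = 4, -4, -1/2, 73/4, -5/32, -31069/320, …
ICs: h(0) = 4, h′(0) = -4, h′′(0) = -1.

f: a_k = 4, 2, -1/2, 1/4, -5/32, 7/64, …
g: a_k = 0, -6, 0, 18, 0, -486/5, …
Sum ⇒ L₀ = lclm(L_f,L_g) in ℚ(x)⟨Dx⟩.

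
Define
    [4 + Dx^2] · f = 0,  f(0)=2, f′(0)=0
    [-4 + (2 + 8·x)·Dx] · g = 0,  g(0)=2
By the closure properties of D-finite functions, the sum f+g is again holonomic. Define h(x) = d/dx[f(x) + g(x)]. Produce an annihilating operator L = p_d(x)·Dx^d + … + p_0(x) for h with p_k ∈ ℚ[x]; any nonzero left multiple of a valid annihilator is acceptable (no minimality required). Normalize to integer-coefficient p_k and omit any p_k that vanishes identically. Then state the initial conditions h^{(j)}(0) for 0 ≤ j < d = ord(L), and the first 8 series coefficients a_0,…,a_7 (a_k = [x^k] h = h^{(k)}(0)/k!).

f: a_k = 2, 0, -4, 0, 4/3, 0, -8/45, 0, …
g: a_k = 2, 4, -4, 8, -20, 56, -168, 528, …
L₀ := lclm(L_f,L_g); ord L₀ ≤ 2+1.
h=h₀': d/dx-closure on L₀ ⇒ L.
L = (-32 - 16·x - 32·x^2) + (-4 - 24·x - 48·x^2 - 64·x^3)·Dx + (-8 - 4·x - 8·x^2)·Dx^2 + (-1 - 6·x - 12·x^2 - 16·x^3)·Dx^3  (order 3).
h: a_k = 4, -16, 24, -224/3, 280, -15136/15, 3696, -4324288/315, …
ICs: h(0) = 4, h′(0) = -16, h′′(0) = 48.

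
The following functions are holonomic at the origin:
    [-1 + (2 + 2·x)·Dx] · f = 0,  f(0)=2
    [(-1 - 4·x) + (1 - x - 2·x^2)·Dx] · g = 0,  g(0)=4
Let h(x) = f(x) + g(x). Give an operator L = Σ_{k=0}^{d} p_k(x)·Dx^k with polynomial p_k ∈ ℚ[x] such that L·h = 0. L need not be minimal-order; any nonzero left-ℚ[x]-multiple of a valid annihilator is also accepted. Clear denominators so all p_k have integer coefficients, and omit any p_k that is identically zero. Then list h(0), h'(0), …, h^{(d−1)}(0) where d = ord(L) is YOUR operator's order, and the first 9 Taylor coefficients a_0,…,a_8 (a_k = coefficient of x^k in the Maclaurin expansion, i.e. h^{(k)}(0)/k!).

L = (13 + 26·x + 40·x^2) + (-25 - 69·x - 144·x^2 - 100·x^3)·Dx + (2 + 20·x - 6·x^2 - 64·x^3 - 40·x^4)·Dx^2  (order 2).
h: a_k = 6, 5, 47/4, 161/8, 2811/64, 10759/128, 88043/512, 348193/1024, 11206227/16384, …
ICs: h(0) = 6, h′(0) = 5.

f: a_k = 2, 1, -1/4, 1/8, -5/64, 7/128, -21/512, 33/1024, -429/16384, …
g: a_k = 4, 4, 12, 20, 44, 84, 172, 340, 684, …
h₀=f+g: left-lcm gives L₀, ord ≤ 2.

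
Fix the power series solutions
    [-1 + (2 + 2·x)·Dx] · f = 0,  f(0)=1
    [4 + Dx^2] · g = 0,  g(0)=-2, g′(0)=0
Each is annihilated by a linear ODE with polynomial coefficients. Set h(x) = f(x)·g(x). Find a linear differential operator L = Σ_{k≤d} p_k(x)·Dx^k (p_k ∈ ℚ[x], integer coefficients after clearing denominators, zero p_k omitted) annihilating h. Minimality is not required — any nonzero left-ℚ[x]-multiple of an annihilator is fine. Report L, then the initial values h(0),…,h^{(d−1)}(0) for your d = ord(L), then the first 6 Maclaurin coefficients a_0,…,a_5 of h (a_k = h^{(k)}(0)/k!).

f: a_k = 1, 1/2, -1/8, 1/16, -5/128, 7/256, …
g: a_k = -2, 0, 4, 0, -4/3, 0, …
h₀=f·g: eliminate ⇒ L₀, order ≤ 1·2.
L = (19 + 32·x + 16·x^2) + (-4 - 4·x)·Dx + (4 + 8·x + 4·x^2)·Dx^2  (order 2).
h: a_k = -2, -1, 17/4, 15/8, -337/192, -181/384, …
ICs: h(0) = -2, h′(0) = -1.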